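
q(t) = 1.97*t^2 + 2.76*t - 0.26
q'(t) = 3.94*t + 2.76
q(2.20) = 15.35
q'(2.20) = 11.43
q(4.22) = 46.47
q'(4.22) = 19.39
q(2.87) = 23.89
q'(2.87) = 14.07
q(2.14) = 14.67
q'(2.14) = 11.19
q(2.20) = 15.35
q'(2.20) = 11.43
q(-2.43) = 4.67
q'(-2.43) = -6.81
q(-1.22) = -0.70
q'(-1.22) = -2.05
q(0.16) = 0.23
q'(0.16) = 3.39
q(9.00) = 184.15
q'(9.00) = 38.22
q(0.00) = -0.26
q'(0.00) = 2.76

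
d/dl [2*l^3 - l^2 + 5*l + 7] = 6*l^2 - 2*l + 5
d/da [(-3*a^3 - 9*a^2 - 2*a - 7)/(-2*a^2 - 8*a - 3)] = (6*a^4 + 48*a^3 + 95*a^2 + 26*a - 50)/(4*a^4 + 32*a^3 + 76*a^2 + 48*a + 9)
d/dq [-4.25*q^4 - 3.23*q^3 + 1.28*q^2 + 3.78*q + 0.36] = -17.0*q^3 - 9.69*q^2 + 2.56*q + 3.78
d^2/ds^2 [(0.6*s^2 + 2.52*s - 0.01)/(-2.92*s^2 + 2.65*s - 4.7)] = (7.105427357601e-15*s^4 - 52.258656*s^3 + 49.917984*s^2 + 207.0426*s - 89.41523)/(24.897088*s^6 - 67.78488*s^5 + 181.73934*s^4 - 236.821225*s^3 + 292.52565*s^2 - 175.6155*s + 103.823)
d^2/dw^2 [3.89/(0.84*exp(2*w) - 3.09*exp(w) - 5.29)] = ((12.0201 - 13.0704*exp(w))*(-0.84*exp(2*w) + 3.09*exp(w) + 5.29) - 3.89*(1.68*exp(w) - 3.09)*(3.36*exp(w) - 6.18)*exp(w))*exp(w)/(-0.84*exp(2*w) + 3.09*exp(w) + 5.29)^3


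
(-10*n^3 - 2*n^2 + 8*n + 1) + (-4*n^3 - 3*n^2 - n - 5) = -14*n^3 - 5*n^2 + 7*n - 4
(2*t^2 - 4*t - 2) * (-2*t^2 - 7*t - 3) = -4*t^4 - 6*t^3 + 26*t^2 + 26*t + 6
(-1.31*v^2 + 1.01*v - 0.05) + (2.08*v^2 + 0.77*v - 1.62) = 0.77*v^2 + 1.78*v - 1.67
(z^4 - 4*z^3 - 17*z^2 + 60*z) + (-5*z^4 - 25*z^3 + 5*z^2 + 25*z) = -4*z^4 - 29*z^3 - 12*z^2 + 85*z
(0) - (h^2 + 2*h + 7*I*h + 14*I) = -h^2 - 2*h - 7*I*h - 14*I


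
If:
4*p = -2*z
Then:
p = -z/2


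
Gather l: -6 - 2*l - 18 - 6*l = -8*l - 24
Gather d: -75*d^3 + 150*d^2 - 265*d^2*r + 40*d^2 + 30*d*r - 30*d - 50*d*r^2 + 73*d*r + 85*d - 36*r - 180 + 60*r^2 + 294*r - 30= -75*d^3 + d^2*(190 - 265*r) + d*(-50*r^2 + 103*r + 55) + 60*r^2 + 258*r - 210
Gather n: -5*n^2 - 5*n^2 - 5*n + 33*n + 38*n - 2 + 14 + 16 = -10*n^2 + 66*n + 28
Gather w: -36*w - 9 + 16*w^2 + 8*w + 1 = 16*w^2 - 28*w - 8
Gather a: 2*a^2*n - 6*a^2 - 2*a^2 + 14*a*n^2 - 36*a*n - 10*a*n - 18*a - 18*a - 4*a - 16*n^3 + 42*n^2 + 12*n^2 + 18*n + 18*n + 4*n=a^2*(2*n - 8) + a*(14*n^2 - 46*n - 40) - 16*n^3 + 54*n^2 + 40*n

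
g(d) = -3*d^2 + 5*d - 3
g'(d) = 5 - 6*d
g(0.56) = -1.14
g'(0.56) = 1.64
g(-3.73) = -63.39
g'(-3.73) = 27.38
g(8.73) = -187.99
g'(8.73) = -47.38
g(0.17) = -2.24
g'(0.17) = 3.98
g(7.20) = -122.52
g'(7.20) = -38.20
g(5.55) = -67.66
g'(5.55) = -28.30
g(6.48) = -96.57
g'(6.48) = -33.88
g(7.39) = -129.89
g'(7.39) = -39.34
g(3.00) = -15.00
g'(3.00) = -13.00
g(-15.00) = -753.00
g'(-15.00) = 95.00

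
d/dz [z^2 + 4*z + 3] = 2*z + 4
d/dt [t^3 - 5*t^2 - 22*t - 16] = 3*t^2 - 10*t - 22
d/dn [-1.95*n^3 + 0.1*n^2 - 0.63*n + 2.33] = -5.85*n^2 + 0.2*n - 0.63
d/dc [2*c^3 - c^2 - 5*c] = 6*c^2 - 2*c - 5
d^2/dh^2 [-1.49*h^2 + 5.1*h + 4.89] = -2.98000000000000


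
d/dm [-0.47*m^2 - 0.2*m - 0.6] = -0.94*m - 0.2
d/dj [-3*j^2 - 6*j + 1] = -6*j - 6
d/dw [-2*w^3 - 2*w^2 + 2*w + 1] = -6*w^2 - 4*w + 2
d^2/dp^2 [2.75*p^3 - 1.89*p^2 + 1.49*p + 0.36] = 16.5*p - 3.78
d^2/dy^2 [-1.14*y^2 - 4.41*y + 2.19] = -2.28000000000000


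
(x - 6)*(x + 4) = x^2 - 2*x - 24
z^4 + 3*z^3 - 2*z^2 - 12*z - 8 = (z - 2)*(z + 1)*(z + 2)^2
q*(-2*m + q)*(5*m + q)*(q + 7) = -10*m^2*q^2 - 70*m^2*q + 3*m*q^3 + 21*m*q^2 + q^4 + 7*q^3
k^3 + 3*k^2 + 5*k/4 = k*(k + 1/2)*(k + 5/2)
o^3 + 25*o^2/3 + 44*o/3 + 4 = (o + 1/3)*(o + 2)*(o + 6)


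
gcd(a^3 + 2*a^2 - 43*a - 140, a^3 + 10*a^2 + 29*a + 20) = a^2 + 9*a + 20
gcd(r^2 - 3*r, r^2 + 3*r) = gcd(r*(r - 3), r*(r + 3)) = r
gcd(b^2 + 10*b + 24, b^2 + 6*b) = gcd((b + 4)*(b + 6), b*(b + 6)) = b + 6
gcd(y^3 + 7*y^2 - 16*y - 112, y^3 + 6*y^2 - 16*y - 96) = y^2 - 16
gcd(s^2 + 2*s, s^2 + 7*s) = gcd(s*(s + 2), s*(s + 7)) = s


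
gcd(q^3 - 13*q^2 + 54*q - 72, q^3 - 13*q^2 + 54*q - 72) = q^3 - 13*q^2 + 54*q - 72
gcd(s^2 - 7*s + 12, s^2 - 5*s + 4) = s - 4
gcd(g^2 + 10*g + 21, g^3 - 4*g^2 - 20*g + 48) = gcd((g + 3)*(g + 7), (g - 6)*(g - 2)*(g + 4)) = 1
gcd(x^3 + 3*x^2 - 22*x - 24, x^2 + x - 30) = x + 6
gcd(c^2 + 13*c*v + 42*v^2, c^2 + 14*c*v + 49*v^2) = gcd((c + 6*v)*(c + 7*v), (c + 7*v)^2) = c + 7*v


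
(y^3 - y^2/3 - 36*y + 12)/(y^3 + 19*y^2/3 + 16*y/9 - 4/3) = 3*(y - 6)/(3*y + 2)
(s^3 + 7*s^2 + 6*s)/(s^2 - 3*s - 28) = s*(s^2 + 7*s + 6)/(s^2 - 3*s - 28)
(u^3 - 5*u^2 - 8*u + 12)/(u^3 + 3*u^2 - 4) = (u - 6)/(u + 2)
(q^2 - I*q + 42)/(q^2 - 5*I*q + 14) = (q + 6*I)/(q + 2*I)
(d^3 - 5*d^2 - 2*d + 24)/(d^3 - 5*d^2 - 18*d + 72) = (d^2 - 2*d - 8)/(d^2 - 2*d - 24)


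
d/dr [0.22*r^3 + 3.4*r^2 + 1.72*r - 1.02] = 0.66*r^2 + 6.8*r + 1.72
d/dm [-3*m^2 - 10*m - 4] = -6*m - 10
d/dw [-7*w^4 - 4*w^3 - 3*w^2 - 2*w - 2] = -28*w^3 - 12*w^2 - 6*w - 2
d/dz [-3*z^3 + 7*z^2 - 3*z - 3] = -9*z^2 + 14*z - 3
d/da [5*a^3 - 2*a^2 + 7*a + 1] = 15*a^2 - 4*a + 7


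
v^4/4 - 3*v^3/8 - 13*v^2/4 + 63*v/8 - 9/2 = (v/4 + 1)*(v - 3)*(v - 3/2)*(v - 1)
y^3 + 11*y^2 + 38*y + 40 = (y + 2)*(y + 4)*(y + 5)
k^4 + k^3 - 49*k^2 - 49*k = k*(k - 7)*(k + 1)*(k + 7)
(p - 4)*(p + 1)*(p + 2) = p^3 - p^2 - 10*p - 8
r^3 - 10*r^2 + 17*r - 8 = (r - 8)*(r - 1)^2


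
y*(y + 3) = y^2 + 3*y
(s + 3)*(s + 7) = s^2 + 10*s + 21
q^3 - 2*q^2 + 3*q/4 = q*(q - 3/2)*(q - 1/2)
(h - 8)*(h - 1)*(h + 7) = h^3 - 2*h^2 - 55*h + 56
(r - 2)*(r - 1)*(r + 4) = r^3 + r^2 - 10*r + 8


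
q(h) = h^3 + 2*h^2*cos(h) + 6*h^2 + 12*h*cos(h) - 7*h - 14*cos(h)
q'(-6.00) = 21.39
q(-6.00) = 28.56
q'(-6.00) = 21.39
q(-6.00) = 28.56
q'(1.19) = 14.87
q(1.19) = 3.01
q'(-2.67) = -33.27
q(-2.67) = 70.74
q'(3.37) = 53.82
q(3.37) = 34.95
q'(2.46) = 6.31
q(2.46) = 12.53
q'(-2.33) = -43.08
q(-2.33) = 57.64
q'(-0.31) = -5.53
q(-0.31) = -13.98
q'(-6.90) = 39.39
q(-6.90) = 4.16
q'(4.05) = 126.61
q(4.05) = 95.04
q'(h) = -2*h^2*sin(h) + 3*h^2 - 12*h*sin(h) + 4*h*cos(h) + 12*h + 14*sin(h) + 12*cos(h) - 7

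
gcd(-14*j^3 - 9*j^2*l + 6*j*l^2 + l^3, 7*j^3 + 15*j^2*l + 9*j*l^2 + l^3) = 7*j^2 + 8*j*l + l^2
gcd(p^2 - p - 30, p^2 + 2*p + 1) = 1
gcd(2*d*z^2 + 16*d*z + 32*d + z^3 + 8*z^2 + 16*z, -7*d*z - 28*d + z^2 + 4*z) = z + 4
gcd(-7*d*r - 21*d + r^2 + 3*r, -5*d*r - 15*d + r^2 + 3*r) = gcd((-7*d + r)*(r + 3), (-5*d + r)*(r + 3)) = r + 3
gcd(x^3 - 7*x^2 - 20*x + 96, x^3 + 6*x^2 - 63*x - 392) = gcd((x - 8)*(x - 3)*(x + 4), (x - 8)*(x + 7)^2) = x - 8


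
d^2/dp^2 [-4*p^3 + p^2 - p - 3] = 2 - 24*p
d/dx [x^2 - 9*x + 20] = 2*x - 9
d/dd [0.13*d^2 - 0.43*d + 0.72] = 0.26*d - 0.43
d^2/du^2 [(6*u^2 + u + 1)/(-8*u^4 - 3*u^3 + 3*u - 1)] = 2*(-1152*u^8 - 816*u^7 - 886*u^6 - 1251*u^5 + 288*u^4 + 245*u^3 + 93*u^2 + 9*u - 18)/(512*u^12 + 576*u^11 + 216*u^10 - 549*u^9 - 240*u^8 + 63*u^7 + 243*u^6 - 63*u^5 - 30*u^4 - 18*u^3 + 27*u^2 - 9*u + 1)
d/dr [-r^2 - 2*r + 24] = -2*r - 2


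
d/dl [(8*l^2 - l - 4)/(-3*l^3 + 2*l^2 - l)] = 2*(12*l^4 - 3*l^3 - 21*l^2 + 8*l - 2)/(l^2*(9*l^4 - 12*l^3 + 10*l^2 - 4*l + 1))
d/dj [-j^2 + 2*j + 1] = 2 - 2*j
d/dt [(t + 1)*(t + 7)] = 2*t + 8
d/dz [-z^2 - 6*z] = -2*z - 6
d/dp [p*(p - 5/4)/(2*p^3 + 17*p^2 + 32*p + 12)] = (-8*p^4 + 20*p^3 + 213*p^2 + 96*p - 60)/(4*(4*p^6 + 68*p^5 + 417*p^4 + 1136*p^3 + 1432*p^2 + 768*p + 144))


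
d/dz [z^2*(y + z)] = z*(2*y + 3*z)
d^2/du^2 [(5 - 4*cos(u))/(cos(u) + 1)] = 9*(sin(u)^2 + cos(u) + 1)/(cos(u) + 1)^3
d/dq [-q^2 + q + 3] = 1 - 2*q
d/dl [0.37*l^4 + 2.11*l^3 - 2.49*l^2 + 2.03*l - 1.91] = 1.48*l^3 + 6.33*l^2 - 4.98*l + 2.03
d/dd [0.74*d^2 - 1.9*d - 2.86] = 1.48*d - 1.9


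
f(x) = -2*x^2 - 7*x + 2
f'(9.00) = -43.00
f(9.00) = -223.00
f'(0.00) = -7.00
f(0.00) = 2.00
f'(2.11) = -15.44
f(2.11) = -21.67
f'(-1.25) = -2.00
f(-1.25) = 7.62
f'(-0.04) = -6.84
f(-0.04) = 2.28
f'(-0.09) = -6.64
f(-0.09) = 2.61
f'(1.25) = -12.00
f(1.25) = -9.88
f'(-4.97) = 12.88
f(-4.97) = -12.61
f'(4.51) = -25.04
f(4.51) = -70.25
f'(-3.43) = 6.72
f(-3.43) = 2.48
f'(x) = -4*x - 7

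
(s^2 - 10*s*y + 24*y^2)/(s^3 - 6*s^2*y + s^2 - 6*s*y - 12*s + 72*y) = (s - 4*y)/(s^2 + s - 12)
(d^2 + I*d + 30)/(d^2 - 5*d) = (d^2 + I*d + 30)/(d*(d - 5))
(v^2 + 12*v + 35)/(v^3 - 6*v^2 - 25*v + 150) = (v + 7)/(v^2 - 11*v + 30)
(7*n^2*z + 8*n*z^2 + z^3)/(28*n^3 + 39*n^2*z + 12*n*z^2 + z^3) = z/(4*n + z)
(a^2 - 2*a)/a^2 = (a - 2)/a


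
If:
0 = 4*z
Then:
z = 0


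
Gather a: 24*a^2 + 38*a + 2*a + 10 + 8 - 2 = 24*a^2 + 40*a + 16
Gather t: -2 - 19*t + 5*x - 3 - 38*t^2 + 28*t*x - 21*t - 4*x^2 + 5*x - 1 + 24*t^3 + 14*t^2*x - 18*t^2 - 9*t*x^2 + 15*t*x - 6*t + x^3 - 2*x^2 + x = 24*t^3 + t^2*(14*x - 56) + t*(-9*x^2 + 43*x - 46) + x^3 - 6*x^2 + 11*x - 6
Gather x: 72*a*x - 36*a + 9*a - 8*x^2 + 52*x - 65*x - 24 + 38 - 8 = -27*a - 8*x^2 + x*(72*a - 13) + 6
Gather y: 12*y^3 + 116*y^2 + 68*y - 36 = 12*y^3 + 116*y^2 + 68*y - 36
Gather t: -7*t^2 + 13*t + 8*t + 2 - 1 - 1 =-7*t^2 + 21*t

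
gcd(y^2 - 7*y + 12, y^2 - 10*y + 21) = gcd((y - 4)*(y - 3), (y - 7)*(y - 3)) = y - 3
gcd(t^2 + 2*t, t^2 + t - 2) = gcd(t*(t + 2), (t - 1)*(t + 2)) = t + 2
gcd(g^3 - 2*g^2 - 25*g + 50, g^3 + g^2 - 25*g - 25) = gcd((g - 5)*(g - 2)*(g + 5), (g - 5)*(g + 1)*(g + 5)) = g^2 - 25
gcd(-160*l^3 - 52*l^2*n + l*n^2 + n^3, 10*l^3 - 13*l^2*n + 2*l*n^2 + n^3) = 5*l + n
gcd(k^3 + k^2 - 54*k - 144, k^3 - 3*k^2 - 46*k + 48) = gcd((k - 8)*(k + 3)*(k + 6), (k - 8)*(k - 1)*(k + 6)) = k^2 - 2*k - 48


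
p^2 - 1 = (p - 1)*(p + 1)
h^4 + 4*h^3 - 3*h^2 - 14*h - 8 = (h - 2)*(h + 1)^2*(h + 4)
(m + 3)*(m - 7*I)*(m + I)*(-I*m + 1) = -I*m^4 - 5*m^3 - 3*I*m^3 - 15*m^2 - 13*I*m^2 + 7*m - 39*I*m + 21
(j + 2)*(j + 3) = j^2 + 5*j + 6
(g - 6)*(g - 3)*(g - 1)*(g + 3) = g^4 - 7*g^3 - 3*g^2 + 63*g - 54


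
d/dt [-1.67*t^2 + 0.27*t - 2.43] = 0.27 - 3.34*t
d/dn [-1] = 0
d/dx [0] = 0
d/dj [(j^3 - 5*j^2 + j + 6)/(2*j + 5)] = (4*j^3 + 5*j^2 - 50*j - 7)/(4*j^2 + 20*j + 25)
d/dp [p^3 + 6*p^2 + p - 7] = 3*p^2 + 12*p + 1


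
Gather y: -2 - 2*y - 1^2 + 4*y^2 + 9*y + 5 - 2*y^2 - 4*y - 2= 2*y^2 + 3*y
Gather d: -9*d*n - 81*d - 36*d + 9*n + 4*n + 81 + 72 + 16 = d*(-9*n - 117) + 13*n + 169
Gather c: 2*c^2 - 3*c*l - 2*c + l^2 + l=2*c^2 + c*(-3*l - 2) + l^2 + l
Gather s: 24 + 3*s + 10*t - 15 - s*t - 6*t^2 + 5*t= s*(3 - t) - 6*t^2 + 15*t + 9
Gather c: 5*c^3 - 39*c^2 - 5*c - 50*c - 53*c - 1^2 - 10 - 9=5*c^3 - 39*c^2 - 108*c - 20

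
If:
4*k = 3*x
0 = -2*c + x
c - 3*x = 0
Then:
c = 0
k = 0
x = 0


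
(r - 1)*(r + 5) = r^2 + 4*r - 5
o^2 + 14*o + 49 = (o + 7)^2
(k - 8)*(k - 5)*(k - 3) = k^3 - 16*k^2 + 79*k - 120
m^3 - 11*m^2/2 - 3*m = m*(m - 6)*(m + 1/2)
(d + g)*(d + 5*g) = d^2 + 6*d*g + 5*g^2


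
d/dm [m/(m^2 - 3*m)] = -1/(m - 3)^2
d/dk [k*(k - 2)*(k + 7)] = 3*k^2 + 10*k - 14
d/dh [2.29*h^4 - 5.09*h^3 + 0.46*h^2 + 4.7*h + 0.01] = 9.16*h^3 - 15.27*h^2 + 0.92*h + 4.7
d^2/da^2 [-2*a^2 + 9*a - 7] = -4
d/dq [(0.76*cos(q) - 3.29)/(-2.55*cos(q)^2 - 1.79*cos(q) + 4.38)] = (-1.938*cos(q)^2 + 16.779*cos(q) + 2.5603)*sin(q)/(6.5025*cos(q)^4 + 9.129*cos(q)^3 - 19.1339*cos(q)^2 - 15.6804*cos(q) + 19.1844)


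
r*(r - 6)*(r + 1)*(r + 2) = r^4 - 3*r^3 - 16*r^2 - 12*r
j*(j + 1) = j^2 + j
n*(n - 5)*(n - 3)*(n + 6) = n^4 - 2*n^3 - 33*n^2 + 90*n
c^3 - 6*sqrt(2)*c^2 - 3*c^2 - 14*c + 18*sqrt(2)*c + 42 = (c - 3)*(c - 7*sqrt(2))*(c + sqrt(2))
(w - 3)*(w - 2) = w^2 - 5*w + 6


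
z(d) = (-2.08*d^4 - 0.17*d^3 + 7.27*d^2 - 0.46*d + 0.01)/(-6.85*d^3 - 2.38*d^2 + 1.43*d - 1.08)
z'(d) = (20.55*d^2 + 4.76*d - 1.43)*(-2.08*d^4 - 0.17*d^3 + 7.27*d^2 - 0.46*d + 0.01)/(-6.85*d^3 - 2.38*d^2 + 1.43*d - 1.08)^2 + (-8.32*d^3 - 0.51*d^2 + 14.54*d - 0.46)/(-6.85*d^3 - 2.38*d^2 + 1.43*d - 1.08) = (14.248*d^6 + 9.9008*d^5 + 41.2809*d^4 + 2.19740000000001*d^3 + 10.0576*d^2 - 15.6556*d + 0.4825)/(46.9225*d^6 + 32.606*d^5 - 13.9266*d^4 + 7.9892*d^3 + 7.1857*d^2 - 3.0888*d + 1.1664)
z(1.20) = -0.36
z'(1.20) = 0.71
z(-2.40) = -0.31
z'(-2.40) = 0.58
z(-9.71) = -2.93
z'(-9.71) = 0.31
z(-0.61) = -2.14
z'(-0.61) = 11.47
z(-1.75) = 0.17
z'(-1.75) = 1.02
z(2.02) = 0.11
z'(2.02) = 0.49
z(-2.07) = -0.10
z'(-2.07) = 0.72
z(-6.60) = -1.93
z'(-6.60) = 0.33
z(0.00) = -0.01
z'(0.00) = 0.41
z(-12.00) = -3.64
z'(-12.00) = 0.31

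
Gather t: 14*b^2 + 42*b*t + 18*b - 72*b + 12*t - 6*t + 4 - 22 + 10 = 14*b^2 - 54*b + t*(42*b + 6) - 8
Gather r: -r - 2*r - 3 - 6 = -3*r - 9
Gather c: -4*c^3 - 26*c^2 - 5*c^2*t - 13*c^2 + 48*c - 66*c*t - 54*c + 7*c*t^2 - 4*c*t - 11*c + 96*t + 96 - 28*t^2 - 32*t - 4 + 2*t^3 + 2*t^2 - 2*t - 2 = -4*c^3 + c^2*(-5*t - 39) + c*(7*t^2 - 70*t - 17) + 2*t^3 - 26*t^2 + 62*t + 90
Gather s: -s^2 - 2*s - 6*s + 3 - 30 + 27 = -s^2 - 8*s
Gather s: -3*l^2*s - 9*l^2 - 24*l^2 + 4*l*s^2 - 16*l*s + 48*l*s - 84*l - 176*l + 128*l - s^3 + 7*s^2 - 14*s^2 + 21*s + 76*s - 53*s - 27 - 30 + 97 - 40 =-33*l^2 - 132*l - s^3 + s^2*(4*l - 7) + s*(-3*l^2 + 32*l + 44)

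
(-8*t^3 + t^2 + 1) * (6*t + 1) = -48*t^4 - 2*t^3 + t^2 + 6*t + 1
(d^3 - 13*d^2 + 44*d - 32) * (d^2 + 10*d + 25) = d^5 - 3*d^4 - 61*d^3 + 83*d^2 + 780*d - 800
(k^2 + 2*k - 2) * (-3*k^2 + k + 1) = -3*k^4 - 5*k^3 + 9*k^2 - 2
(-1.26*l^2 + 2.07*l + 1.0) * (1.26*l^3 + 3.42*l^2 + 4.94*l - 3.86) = -1.5876*l^5 - 1.701*l^4 + 2.115*l^3 + 18.5094*l^2 - 3.0502*l - 3.86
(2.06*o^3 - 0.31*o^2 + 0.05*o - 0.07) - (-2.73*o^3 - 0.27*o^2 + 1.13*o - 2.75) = 4.79*o^3 - 0.04*o^2 - 1.08*o + 2.68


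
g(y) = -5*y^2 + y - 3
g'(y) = 1 - 10*y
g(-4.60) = -113.40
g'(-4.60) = 47.00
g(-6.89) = -247.25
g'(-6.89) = 69.90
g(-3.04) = -52.25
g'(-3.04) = 31.40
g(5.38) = -142.34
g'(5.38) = -52.80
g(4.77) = -111.99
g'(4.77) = -46.70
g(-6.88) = -246.55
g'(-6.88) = 69.80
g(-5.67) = -169.41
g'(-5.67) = 57.70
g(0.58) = -4.10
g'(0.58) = -4.80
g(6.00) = -177.00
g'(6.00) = -59.00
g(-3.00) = -51.00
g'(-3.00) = 31.00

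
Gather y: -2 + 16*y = 16*y - 2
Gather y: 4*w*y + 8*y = y*(4*w + 8)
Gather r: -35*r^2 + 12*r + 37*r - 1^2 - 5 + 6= -35*r^2 + 49*r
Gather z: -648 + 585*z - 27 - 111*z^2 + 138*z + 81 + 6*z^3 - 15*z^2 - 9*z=6*z^3 - 126*z^2 + 714*z - 594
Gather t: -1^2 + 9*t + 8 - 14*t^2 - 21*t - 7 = -14*t^2 - 12*t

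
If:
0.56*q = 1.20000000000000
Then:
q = 2.14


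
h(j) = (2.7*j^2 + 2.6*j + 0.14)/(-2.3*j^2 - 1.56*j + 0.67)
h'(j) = (4.6*j + 1.56)*(2.7*j^2 + 2.6*j + 0.14)/(-2.3*j^2 - 1.56*j + 0.67)^2 + (5.4*j + 2.6)/(-2.3*j^2 - 1.56*j + 0.67)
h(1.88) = -1.40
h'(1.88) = 0.15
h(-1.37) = -1.09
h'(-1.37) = -0.25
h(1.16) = -1.60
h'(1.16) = 0.52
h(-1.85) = -1.06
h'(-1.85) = 0.01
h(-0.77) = -0.51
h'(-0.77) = -1.06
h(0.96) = -1.74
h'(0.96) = 0.88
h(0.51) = -3.00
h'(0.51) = 8.77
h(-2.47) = -1.07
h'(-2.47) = 0.02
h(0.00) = 0.21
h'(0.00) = 4.37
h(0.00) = 0.21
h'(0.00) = 4.37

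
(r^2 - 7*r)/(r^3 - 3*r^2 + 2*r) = (r - 7)/(r^2 - 3*r + 2)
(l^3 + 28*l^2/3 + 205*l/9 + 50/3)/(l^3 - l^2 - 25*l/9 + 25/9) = (3*l^2 + 23*l + 30)/(3*l^2 - 8*l + 5)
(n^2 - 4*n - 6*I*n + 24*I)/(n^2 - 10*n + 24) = (n - 6*I)/(n - 6)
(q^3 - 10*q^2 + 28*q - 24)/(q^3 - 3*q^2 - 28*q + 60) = (q - 2)/(q + 5)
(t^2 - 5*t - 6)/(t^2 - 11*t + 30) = (t + 1)/(t - 5)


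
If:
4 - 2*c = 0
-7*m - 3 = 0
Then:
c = 2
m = -3/7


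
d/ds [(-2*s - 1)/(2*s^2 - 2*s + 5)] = 4*(s^2 + s - 3)/(4*s^4 - 8*s^3 + 24*s^2 - 20*s + 25)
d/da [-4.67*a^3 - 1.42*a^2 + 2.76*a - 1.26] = -14.01*a^2 - 2.84*a + 2.76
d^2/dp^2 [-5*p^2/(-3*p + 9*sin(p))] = (-5*p^3*sin(p) + 15*p^2*cos(2*p)/2 + 45*p^2/2 - 30*p*sin(2*p) - 15*cos(2*p) + 15)/(p - 3*sin(p))^3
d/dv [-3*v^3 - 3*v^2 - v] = -9*v^2 - 6*v - 1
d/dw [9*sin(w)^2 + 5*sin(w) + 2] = (18*sin(w) + 5)*cos(w)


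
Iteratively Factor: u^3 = (u)*(u^2) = u^2*(u)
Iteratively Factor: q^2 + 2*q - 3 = (q - 1)*(q + 3)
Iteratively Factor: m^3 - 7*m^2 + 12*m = (m)*(m^2 - 7*m + 12) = m*(m - 4)*(m - 3)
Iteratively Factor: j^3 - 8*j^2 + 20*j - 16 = (j - 4)*(j^2 - 4*j + 4) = (j - 4)*(j - 2)*(j - 2)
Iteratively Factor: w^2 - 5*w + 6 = (w - 2)*(w - 3)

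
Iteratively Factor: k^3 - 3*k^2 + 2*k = (k - 2)*(k^2 - k) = k*(k - 2)*(k - 1)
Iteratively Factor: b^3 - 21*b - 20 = (b + 4)*(b^2 - 4*b - 5) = (b + 1)*(b + 4)*(b - 5)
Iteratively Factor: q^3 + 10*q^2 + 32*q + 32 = (q + 4)*(q^2 + 6*q + 8) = (q + 2)*(q + 4)*(q + 4)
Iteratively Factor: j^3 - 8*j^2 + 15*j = (j - 3)*(j^2 - 5*j) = (j - 5)*(j - 3)*(j)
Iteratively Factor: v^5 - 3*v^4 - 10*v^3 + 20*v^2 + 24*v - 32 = (v - 2)*(v^4 - v^3 - 12*v^2 - 4*v + 16) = (v - 2)*(v - 1)*(v^3 - 12*v - 16) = (v - 2)*(v - 1)*(v + 2)*(v^2 - 2*v - 8) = (v - 2)*(v - 1)*(v + 2)^2*(v - 4)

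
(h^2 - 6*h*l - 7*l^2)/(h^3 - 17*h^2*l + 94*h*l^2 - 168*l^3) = (h + l)/(h^2 - 10*h*l + 24*l^2)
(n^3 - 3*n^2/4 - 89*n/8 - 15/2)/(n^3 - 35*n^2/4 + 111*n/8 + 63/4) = (2*n^2 - 3*n - 20)/(2*n^2 - 19*n + 42)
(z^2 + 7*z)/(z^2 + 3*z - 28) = z/(z - 4)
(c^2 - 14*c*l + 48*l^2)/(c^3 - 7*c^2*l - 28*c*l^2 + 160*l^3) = (c - 6*l)/(c^2 + c*l - 20*l^2)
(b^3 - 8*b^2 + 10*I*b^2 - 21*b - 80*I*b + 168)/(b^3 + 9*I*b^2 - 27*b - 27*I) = (b^2 + b*(-8 + 7*I) - 56*I)/(b^2 + 6*I*b - 9)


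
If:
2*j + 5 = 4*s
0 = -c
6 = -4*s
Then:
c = 0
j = -11/2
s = -3/2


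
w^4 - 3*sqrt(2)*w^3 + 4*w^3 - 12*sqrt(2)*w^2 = w^2*(w + 4)*(w - 3*sqrt(2))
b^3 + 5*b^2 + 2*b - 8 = (b - 1)*(b + 2)*(b + 4)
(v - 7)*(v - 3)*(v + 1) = v^3 - 9*v^2 + 11*v + 21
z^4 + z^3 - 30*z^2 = z^2*(z - 5)*(z + 6)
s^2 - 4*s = s*(s - 4)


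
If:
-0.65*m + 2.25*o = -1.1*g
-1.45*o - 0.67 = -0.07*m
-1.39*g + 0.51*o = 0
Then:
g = -0.21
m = -2.35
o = -0.58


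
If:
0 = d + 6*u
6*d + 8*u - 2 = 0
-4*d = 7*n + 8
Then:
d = 3/7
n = -68/49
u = -1/14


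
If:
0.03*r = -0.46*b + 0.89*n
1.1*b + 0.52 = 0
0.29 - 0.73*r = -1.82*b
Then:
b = -0.47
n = -0.27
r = -0.78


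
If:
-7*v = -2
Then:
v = 2/7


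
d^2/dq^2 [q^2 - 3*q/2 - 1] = 2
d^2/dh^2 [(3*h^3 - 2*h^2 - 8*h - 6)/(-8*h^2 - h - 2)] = 2*(541*h^3 + 1038*h^2 - 276*h - 98)/(512*h^6 + 192*h^5 + 408*h^4 + 97*h^3 + 102*h^2 + 12*h + 8)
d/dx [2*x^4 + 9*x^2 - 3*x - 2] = 8*x^3 + 18*x - 3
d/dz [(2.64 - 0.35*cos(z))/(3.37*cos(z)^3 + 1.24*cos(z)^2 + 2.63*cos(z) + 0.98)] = (-2.359*cos(z)^3 + 26.2564*cos(z)^2 + 6.5472*cos(z) + 7.2862)*sin(z)/(11.3569*cos(z)^6 + 8.3576*cos(z)^5 + 19.2638*cos(z)^4 + 13.1276*cos(z)^3 + 9.3473*cos(z)^2 + 5.1548*cos(z) + 0.9604)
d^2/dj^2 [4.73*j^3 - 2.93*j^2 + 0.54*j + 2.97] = 28.38*j - 5.86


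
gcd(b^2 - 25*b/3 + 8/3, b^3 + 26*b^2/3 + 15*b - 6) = b - 1/3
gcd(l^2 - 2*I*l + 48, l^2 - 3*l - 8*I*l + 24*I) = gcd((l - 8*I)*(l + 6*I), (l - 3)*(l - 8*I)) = l - 8*I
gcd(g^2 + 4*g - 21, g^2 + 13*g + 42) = g + 7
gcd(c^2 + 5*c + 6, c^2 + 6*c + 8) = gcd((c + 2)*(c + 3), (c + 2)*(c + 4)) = c + 2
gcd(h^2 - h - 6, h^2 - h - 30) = 1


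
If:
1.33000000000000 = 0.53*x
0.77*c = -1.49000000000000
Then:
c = -1.94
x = 2.51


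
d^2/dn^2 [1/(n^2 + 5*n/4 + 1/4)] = 8*(-16*n^2 - 20*n + (8*n + 5)^2 - 4)/(4*n^2 + 5*n + 1)^3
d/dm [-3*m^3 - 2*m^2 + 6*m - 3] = -9*m^2 - 4*m + 6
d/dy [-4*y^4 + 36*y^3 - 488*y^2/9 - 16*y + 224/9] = -16*y^3 + 108*y^2 - 976*y/9 - 16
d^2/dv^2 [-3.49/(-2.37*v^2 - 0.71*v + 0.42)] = (-39.205962*v^2 - 11.745246*v + 3.49*(4.74*v + 0.71)*(9.48*v + 1.42) + 6.947892)/(2.37*v^2 + 0.71*v - 0.42)^3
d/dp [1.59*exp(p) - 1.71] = 1.59*exp(p)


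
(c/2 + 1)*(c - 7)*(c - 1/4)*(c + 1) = c^4/2 - 17*c^3/8 - 9*c^2 - 37*c/8 + 7/4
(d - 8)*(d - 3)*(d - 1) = d^3 - 12*d^2 + 35*d - 24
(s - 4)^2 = s^2 - 8*s + 16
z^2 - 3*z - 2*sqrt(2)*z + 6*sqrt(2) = (z - 3)*(z - 2*sqrt(2))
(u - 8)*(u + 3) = u^2 - 5*u - 24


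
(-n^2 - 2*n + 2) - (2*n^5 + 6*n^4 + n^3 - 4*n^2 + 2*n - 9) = -2*n^5 - 6*n^4 - n^3 + 3*n^2 - 4*n + 11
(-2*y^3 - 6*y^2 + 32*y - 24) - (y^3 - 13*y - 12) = -3*y^3 - 6*y^2 + 45*y - 12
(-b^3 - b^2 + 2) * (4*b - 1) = -4*b^4 - 3*b^3 + b^2 + 8*b - 2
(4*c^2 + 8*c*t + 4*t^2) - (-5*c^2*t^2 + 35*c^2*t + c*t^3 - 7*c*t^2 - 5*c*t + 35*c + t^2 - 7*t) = 5*c^2*t^2 - 35*c^2*t + 4*c^2 - c*t^3 + 7*c*t^2 + 13*c*t - 35*c + 3*t^2 + 7*t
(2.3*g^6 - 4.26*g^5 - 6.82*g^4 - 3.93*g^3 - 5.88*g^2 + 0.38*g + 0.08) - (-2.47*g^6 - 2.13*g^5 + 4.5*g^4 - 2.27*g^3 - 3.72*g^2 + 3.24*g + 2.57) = 4.77*g^6 - 2.13*g^5 - 11.32*g^4 - 1.66*g^3 - 2.16*g^2 - 2.86*g - 2.49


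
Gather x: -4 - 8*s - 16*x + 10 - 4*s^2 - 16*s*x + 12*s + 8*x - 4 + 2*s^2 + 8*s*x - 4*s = -2*s^2 + x*(-8*s - 8) + 2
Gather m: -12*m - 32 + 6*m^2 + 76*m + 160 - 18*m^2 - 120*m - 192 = -12*m^2 - 56*m - 64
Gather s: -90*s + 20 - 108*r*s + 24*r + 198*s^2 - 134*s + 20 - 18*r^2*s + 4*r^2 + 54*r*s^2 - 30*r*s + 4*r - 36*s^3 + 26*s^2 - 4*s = 4*r^2 + 28*r - 36*s^3 + s^2*(54*r + 224) + s*(-18*r^2 - 138*r - 228) + 40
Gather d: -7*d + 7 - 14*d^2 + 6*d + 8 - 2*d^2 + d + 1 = 16 - 16*d^2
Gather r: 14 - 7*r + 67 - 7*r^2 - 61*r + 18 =-7*r^2 - 68*r + 99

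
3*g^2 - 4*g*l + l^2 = (-3*g + l)*(-g + l)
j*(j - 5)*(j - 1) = j^3 - 6*j^2 + 5*j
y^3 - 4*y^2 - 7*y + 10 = (y - 5)*(y - 1)*(y + 2)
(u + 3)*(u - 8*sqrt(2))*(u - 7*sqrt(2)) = u^3 - 15*sqrt(2)*u^2 + 3*u^2 - 45*sqrt(2)*u + 112*u + 336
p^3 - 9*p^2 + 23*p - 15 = (p - 5)*(p - 3)*(p - 1)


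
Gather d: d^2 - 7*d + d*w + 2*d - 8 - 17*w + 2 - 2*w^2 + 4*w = d^2 + d*(w - 5) - 2*w^2 - 13*w - 6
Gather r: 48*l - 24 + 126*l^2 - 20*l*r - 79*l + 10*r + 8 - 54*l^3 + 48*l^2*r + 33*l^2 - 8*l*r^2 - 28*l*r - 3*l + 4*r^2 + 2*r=-54*l^3 + 159*l^2 - 34*l + r^2*(4 - 8*l) + r*(48*l^2 - 48*l + 12) - 16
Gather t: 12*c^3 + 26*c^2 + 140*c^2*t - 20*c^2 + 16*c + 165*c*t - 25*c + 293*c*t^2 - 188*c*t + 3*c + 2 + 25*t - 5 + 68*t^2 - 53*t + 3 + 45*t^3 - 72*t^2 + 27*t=12*c^3 + 6*c^2 - 6*c + 45*t^3 + t^2*(293*c - 4) + t*(140*c^2 - 23*c - 1)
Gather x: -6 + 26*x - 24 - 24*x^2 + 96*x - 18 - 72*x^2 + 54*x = -96*x^2 + 176*x - 48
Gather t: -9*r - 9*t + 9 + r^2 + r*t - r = r^2 - 10*r + t*(r - 9) + 9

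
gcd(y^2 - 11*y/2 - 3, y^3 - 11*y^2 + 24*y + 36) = y - 6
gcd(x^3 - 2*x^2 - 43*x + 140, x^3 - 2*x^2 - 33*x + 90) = x - 5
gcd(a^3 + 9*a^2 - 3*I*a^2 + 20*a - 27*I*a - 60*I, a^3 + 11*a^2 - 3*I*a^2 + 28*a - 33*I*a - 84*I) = a^2 + a*(4 - 3*I) - 12*I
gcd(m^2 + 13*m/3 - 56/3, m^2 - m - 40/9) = m - 8/3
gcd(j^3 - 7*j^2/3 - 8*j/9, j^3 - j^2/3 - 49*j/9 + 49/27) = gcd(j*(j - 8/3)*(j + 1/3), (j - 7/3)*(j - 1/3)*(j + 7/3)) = 1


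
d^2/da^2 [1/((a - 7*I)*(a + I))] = 2*((a - 7*I)^2 + (a - 7*I)*(a + I) + (a + I)^2)/((a - 7*I)^3*(a + I)^3)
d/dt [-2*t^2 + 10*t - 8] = 10 - 4*t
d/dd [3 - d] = -1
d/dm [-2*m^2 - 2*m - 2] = -4*m - 2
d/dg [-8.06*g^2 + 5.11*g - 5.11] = 5.11 - 16.12*g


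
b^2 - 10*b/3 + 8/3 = (b - 2)*(b - 4/3)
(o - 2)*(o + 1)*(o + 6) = o^3 + 5*o^2 - 8*o - 12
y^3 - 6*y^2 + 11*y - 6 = (y - 3)*(y - 2)*(y - 1)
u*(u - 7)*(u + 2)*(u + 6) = u^4 + u^3 - 44*u^2 - 84*u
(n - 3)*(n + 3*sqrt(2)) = n^2 - 3*n + 3*sqrt(2)*n - 9*sqrt(2)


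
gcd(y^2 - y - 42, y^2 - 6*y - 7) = y - 7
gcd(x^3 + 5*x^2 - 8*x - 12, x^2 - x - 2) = x^2 - x - 2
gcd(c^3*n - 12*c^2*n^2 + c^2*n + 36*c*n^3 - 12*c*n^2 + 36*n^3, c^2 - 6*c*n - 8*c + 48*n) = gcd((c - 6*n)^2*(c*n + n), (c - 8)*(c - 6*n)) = c - 6*n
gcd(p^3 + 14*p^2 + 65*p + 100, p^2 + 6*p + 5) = p + 5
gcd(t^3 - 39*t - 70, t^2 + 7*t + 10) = t^2 + 7*t + 10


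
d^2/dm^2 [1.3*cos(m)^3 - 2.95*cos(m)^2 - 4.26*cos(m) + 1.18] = 3.285*cos(m) + 5.9*cos(2*m) - 2.925*cos(3*m)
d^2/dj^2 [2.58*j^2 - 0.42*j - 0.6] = 5.16000000000000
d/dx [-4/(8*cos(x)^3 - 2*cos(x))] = 2*(1 - 12*cos(x)^2)*sin(x)/((4*cos(x)^2 - 1)^2*cos(x)^2)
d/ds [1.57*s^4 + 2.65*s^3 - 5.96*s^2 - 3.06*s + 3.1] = 6.28*s^3 + 7.95*s^2 - 11.92*s - 3.06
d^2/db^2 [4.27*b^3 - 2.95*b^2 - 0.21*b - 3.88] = 25.62*b - 5.9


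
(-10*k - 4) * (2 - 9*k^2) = 90*k^3 + 36*k^2 - 20*k - 8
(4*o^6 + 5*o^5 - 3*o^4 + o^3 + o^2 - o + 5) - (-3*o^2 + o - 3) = 4*o^6 + 5*o^5 - 3*o^4 + o^3 + 4*o^2 - 2*o + 8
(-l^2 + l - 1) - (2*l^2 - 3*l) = -3*l^2 + 4*l - 1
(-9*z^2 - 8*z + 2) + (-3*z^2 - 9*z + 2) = -12*z^2 - 17*z + 4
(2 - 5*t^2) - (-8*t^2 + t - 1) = 3*t^2 - t + 3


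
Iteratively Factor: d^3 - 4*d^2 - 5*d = (d + 1)*(d^2 - 5*d) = d*(d + 1)*(d - 5)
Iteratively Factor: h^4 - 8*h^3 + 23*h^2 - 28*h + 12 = (h - 1)*(h^3 - 7*h^2 + 16*h - 12) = (h - 2)*(h - 1)*(h^2 - 5*h + 6) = (h - 3)*(h - 2)*(h - 1)*(h - 2)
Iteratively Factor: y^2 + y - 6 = (y - 2)*(y + 3)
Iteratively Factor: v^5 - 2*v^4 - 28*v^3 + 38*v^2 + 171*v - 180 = (v + 4)*(v^4 - 6*v^3 - 4*v^2 + 54*v - 45) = (v + 3)*(v + 4)*(v^3 - 9*v^2 + 23*v - 15) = (v - 3)*(v + 3)*(v + 4)*(v^2 - 6*v + 5) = (v - 5)*(v - 3)*(v + 3)*(v + 4)*(v - 1)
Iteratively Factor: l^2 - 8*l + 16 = (l - 4)*(l - 4)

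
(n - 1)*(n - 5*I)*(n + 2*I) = n^3 - n^2 - 3*I*n^2 + 10*n + 3*I*n - 10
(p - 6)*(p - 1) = p^2 - 7*p + 6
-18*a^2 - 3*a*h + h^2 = (-6*a + h)*(3*a + h)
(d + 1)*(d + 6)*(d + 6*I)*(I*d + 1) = I*d^4 - 5*d^3 + 7*I*d^3 - 35*d^2 + 12*I*d^2 - 30*d + 42*I*d + 36*I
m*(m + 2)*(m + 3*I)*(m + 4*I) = m^4 + 2*m^3 + 7*I*m^3 - 12*m^2 + 14*I*m^2 - 24*m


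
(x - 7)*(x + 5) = x^2 - 2*x - 35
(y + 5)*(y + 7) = y^2 + 12*y + 35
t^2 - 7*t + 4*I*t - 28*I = (t - 7)*(t + 4*I)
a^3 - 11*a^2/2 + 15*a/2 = a*(a - 3)*(a - 5/2)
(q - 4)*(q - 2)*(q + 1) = q^3 - 5*q^2 + 2*q + 8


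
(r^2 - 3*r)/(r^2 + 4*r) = (r - 3)/(r + 4)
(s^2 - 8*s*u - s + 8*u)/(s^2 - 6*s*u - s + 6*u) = (s - 8*u)/(s - 6*u)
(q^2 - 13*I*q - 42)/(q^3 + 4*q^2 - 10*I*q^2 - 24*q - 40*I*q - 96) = (q - 7*I)/(q^2 + 4*q*(1 - I) - 16*I)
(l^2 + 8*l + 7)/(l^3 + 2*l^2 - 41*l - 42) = 1/(l - 6)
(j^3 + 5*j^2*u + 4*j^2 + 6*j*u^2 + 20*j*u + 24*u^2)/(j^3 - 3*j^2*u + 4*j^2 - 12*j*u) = (-j^2 - 5*j*u - 6*u^2)/(j*(-j + 3*u))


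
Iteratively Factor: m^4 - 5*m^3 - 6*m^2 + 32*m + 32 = (m - 4)*(m^3 - m^2 - 10*m - 8) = (m - 4)*(m + 1)*(m^2 - 2*m - 8) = (m - 4)*(m + 1)*(m + 2)*(m - 4)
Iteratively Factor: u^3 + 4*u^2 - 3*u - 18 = (u + 3)*(u^2 + u - 6) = (u + 3)^2*(u - 2)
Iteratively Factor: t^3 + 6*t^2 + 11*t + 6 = (t + 3)*(t^2 + 3*t + 2) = (t + 2)*(t + 3)*(t + 1)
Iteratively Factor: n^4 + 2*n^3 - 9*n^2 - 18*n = (n + 2)*(n^3 - 9*n) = n*(n + 2)*(n^2 - 9) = n*(n + 2)*(n + 3)*(n - 3)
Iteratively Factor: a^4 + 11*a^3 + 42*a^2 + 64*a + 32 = (a + 2)*(a^3 + 9*a^2 + 24*a + 16) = (a + 2)*(a + 4)*(a^2 + 5*a + 4) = (a + 2)*(a + 4)^2*(a + 1)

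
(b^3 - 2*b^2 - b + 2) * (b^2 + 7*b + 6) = b^5 + 5*b^4 - 9*b^3 - 17*b^2 + 8*b + 12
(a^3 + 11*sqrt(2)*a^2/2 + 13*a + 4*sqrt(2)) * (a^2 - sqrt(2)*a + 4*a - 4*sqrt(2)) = a^5 + 4*a^4 + 9*sqrt(2)*a^4/2 + 2*a^3 + 18*sqrt(2)*a^3 - 9*sqrt(2)*a^2 + 8*a^2 - 36*sqrt(2)*a - 8*a - 32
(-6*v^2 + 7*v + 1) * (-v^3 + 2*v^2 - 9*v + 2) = 6*v^5 - 19*v^4 + 67*v^3 - 73*v^2 + 5*v + 2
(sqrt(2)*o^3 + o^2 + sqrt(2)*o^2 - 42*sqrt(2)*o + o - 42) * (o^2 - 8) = sqrt(2)*o^5 + o^4 + sqrt(2)*o^4 - 50*sqrt(2)*o^3 + o^3 - 50*o^2 - 8*sqrt(2)*o^2 - 8*o + 336*sqrt(2)*o + 336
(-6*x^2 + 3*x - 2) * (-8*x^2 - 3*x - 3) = 48*x^4 - 6*x^3 + 25*x^2 - 3*x + 6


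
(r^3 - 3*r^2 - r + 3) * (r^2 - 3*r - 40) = r^5 - 6*r^4 - 32*r^3 + 126*r^2 + 31*r - 120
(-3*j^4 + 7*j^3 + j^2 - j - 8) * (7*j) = -21*j^5 + 49*j^4 + 7*j^3 - 7*j^2 - 56*j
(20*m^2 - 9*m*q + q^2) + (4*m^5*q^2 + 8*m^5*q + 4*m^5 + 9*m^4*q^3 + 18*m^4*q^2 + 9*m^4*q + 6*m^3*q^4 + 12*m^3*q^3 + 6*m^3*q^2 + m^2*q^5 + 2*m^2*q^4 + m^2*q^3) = 4*m^5*q^2 + 8*m^5*q + 4*m^5 + 9*m^4*q^3 + 18*m^4*q^2 + 9*m^4*q + 6*m^3*q^4 + 12*m^3*q^3 + 6*m^3*q^2 + m^2*q^5 + 2*m^2*q^4 + m^2*q^3 + 20*m^2 - 9*m*q + q^2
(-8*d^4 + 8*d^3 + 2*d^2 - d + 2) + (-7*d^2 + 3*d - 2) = -8*d^4 + 8*d^3 - 5*d^2 + 2*d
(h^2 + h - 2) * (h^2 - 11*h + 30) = h^4 - 10*h^3 + 17*h^2 + 52*h - 60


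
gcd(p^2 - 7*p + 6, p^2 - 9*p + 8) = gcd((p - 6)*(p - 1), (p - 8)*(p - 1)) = p - 1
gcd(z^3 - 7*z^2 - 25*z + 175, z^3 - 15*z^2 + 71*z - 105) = z^2 - 12*z + 35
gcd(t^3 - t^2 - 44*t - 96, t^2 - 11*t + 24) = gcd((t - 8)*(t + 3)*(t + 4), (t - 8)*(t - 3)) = t - 8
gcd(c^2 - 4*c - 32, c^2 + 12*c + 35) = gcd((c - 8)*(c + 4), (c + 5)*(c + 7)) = 1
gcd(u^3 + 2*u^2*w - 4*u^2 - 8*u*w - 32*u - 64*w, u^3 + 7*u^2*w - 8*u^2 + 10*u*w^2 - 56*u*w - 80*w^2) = u^2 + 2*u*w - 8*u - 16*w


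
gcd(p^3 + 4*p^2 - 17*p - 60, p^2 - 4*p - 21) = p + 3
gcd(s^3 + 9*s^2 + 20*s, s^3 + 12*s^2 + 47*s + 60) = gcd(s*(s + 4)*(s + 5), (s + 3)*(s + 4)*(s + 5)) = s^2 + 9*s + 20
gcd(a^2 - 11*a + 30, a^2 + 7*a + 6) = 1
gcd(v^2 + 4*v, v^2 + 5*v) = v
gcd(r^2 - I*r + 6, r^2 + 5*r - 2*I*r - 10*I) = 1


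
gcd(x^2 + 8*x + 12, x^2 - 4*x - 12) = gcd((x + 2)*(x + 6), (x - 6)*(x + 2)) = x + 2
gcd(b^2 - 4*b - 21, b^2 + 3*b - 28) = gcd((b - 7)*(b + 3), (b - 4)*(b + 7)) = 1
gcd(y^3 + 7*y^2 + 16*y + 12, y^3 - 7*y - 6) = y + 2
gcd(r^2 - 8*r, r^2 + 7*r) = r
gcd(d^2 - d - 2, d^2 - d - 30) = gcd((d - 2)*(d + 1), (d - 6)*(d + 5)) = 1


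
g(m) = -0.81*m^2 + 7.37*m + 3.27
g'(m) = 7.37 - 1.62*m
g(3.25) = 18.67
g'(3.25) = 2.10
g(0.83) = 8.83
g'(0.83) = 6.03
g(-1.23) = -7.02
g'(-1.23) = 9.36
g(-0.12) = 2.37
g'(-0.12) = 7.56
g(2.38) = 16.22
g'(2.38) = 3.51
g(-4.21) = -42.11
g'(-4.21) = 14.19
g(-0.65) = -1.86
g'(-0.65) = 8.42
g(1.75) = 13.69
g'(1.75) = 4.54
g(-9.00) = -128.67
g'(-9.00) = 21.95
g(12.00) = -24.93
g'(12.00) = -12.07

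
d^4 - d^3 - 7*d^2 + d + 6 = (d - 3)*(d - 1)*(d + 1)*(d + 2)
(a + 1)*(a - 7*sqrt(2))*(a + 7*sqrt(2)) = a^3 + a^2 - 98*a - 98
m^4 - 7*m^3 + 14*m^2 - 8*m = m*(m - 4)*(m - 2)*(m - 1)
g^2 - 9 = (g - 3)*(g + 3)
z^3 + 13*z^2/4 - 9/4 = (z - 3/4)*(z + 1)*(z + 3)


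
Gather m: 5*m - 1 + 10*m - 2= 15*m - 3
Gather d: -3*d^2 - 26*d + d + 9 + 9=-3*d^2 - 25*d + 18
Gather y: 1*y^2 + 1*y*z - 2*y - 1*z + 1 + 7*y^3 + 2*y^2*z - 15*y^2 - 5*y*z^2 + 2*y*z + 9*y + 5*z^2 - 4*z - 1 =7*y^3 + y^2*(2*z - 14) + y*(-5*z^2 + 3*z + 7) + 5*z^2 - 5*z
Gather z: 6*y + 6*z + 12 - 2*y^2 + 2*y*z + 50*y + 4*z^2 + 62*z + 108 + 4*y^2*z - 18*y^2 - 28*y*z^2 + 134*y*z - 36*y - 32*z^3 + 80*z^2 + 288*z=-20*y^2 + 20*y - 32*z^3 + z^2*(84 - 28*y) + z*(4*y^2 + 136*y + 356) + 120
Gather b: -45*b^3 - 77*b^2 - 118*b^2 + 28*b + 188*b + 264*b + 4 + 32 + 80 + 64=-45*b^3 - 195*b^2 + 480*b + 180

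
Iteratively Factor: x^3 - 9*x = (x - 3)*(x^2 + 3*x) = (x - 3)*(x + 3)*(x)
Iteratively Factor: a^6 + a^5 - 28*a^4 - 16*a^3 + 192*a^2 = (a + 4)*(a^5 - 3*a^4 - 16*a^3 + 48*a^2) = (a - 3)*(a + 4)*(a^4 - 16*a^2) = a*(a - 3)*(a + 4)*(a^3 - 16*a) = a*(a - 4)*(a - 3)*(a + 4)*(a^2 + 4*a) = a*(a - 4)*(a - 3)*(a + 4)^2*(a)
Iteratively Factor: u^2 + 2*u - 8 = (u + 4)*(u - 2)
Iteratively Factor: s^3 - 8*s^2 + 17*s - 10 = (s - 5)*(s^2 - 3*s + 2) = (s - 5)*(s - 2)*(s - 1)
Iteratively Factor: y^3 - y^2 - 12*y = (y)*(y^2 - y - 12) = y*(y + 3)*(y - 4)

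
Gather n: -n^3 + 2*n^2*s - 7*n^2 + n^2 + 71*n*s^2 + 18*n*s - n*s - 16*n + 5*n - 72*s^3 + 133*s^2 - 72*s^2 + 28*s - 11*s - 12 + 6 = -n^3 + n^2*(2*s - 6) + n*(71*s^2 + 17*s - 11) - 72*s^3 + 61*s^2 + 17*s - 6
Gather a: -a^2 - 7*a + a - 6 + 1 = -a^2 - 6*a - 5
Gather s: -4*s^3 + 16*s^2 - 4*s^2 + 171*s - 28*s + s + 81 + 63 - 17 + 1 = -4*s^3 + 12*s^2 + 144*s + 128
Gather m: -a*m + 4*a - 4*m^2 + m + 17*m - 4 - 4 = 4*a - 4*m^2 + m*(18 - a) - 8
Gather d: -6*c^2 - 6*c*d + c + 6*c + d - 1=-6*c^2 + 7*c + d*(1 - 6*c) - 1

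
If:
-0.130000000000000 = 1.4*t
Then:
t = -0.09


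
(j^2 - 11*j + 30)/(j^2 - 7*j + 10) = (j - 6)/(j - 2)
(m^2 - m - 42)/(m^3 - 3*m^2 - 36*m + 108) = (m - 7)/(m^2 - 9*m + 18)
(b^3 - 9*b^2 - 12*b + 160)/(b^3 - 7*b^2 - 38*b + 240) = (b + 4)/(b + 6)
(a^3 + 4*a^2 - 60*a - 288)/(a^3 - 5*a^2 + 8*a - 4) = (a^3 + 4*a^2 - 60*a - 288)/(a^3 - 5*a^2 + 8*a - 4)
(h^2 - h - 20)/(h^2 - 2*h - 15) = (h + 4)/(h + 3)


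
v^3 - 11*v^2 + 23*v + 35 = (v - 7)*(v - 5)*(v + 1)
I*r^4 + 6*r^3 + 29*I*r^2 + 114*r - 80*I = (r - 8*I)*(r - 2*I)*(r + 5*I)*(I*r + 1)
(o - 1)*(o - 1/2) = o^2 - 3*o/2 + 1/2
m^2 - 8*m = m*(m - 8)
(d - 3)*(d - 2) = d^2 - 5*d + 6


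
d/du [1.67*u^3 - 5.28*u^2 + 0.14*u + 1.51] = 5.01*u^2 - 10.56*u + 0.14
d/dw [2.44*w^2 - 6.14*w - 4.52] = 4.88*w - 6.14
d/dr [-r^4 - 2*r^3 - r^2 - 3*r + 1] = -4*r^3 - 6*r^2 - 2*r - 3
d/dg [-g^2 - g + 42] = -2*g - 1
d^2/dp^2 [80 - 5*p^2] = -10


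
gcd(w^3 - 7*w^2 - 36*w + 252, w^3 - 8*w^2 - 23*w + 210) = w^2 - 13*w + 42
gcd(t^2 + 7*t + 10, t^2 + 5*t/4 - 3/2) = t + 2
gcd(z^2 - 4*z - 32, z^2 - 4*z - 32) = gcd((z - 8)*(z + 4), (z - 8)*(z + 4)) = z^2 - 4*z - 32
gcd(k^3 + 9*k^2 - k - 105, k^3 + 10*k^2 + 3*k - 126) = k^2 + 4*k - 21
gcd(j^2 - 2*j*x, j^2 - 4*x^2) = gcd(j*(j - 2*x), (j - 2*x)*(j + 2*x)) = -j + 2*x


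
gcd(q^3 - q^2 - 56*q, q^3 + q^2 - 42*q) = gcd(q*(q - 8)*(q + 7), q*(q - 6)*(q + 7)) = q^2 + 7*q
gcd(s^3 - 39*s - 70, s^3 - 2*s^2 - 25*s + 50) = s + 5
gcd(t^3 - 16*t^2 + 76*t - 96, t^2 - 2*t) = t - 2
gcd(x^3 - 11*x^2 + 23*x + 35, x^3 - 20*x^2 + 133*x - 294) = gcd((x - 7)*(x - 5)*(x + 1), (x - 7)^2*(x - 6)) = x - 7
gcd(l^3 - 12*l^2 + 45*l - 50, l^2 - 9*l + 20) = l - 5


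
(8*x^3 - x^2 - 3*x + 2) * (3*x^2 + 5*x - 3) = 24*x^5 + 37*x^4 - 38*x^3 - 6*x^2 + 19*x - 6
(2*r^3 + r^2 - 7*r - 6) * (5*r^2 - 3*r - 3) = 10*r^5 - r^4 - 44*r^3 - 12*r^2 + 39*r + 18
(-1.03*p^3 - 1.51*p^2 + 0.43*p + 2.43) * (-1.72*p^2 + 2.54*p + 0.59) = 1.7716*p^5 - 0.0190000000000001*p^4 - 5.1827*p^3 - 3.9783*p^2 + 6.4259*p + 1.4337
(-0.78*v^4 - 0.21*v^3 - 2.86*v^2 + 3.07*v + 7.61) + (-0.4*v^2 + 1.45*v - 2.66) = -0.78*v^4 - 0.21*v^3 - 3.26*v^2 + 4.52*v + 4.95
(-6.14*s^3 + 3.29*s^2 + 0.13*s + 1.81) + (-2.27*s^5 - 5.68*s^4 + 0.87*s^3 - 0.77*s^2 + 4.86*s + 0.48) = -2.27*s^5 - 5.68*s^4 - 5.27*s^3 + 2.52*s^2 + 4.99*s + 2.29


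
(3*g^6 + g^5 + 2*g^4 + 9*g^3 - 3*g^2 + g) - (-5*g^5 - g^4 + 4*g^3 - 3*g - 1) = 3*g^6 + 6*g^5 + 3*g^4 + 5*g^3 - 3*g^2 + 4*g + 1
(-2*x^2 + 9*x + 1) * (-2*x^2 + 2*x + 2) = 4*x^4 - 22*x^3 + 12*x^2 + 20*x + 2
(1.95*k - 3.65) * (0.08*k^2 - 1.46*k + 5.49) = 0.156*k^3 - 3.139*k^2 + 16.0345*k - 20.0385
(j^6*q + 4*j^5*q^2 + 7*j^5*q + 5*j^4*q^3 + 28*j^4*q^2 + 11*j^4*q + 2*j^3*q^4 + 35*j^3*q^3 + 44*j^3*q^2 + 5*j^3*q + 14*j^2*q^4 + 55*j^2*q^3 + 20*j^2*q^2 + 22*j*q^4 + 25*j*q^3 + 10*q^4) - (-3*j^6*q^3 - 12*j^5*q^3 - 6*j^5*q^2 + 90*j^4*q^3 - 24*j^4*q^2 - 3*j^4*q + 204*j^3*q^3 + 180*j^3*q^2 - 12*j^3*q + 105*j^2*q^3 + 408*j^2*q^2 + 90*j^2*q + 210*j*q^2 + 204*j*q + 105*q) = 3*j^6*q^3 + j^6*q + 12*j^5*q^3 + 10*j^5*q^2 + 7*j^5*q - 85*j^4*q^3 + 52*j^4*q^2 + 14*j^4*q + 2*j^3*q^4 - 169*j^3*q^3 - 136*j^3*q^2 + 17*j^3*q + 14*j^2*q^4 - 50*j^2*q^3 - 388*j^2*q^2 - 90*j^2*q + 22*j*q^4 + 25*j*q^3 - 210*j*q^2 - 204*j*q + 10*q^4 - 105*q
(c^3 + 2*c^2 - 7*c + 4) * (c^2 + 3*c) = c^5 + 5*c^4 - c^3 - 17*c^2 + 12*c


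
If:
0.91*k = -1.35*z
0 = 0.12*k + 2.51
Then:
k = -20.92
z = 14.10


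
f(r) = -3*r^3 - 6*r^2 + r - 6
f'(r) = -9*r^2 - 12*r + 1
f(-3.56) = 49.75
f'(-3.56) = -70.34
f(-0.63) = -8.26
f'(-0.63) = 4.99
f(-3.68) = 58.57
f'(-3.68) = -76.72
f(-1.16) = -10.55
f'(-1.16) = 2.81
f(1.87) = -44.73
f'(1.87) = -52.91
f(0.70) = -9.27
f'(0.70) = -11.81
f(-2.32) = -3.15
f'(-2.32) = -19.60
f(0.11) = -5.97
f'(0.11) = -0.43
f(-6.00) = 420.00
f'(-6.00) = -251.00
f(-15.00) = 8754.00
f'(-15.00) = -1844.00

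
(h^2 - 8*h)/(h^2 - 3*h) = (h - 8)/(h - 3)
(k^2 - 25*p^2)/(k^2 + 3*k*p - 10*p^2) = (-k + 5*p)/(-k + 2*p)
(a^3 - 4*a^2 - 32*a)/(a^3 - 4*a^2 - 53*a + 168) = a*(a + 4)/(a^2 + 4*a - 21)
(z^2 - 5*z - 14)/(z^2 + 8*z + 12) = (z - 7)/(z + 6)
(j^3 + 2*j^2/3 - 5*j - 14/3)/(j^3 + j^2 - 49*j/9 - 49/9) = 3*(j + 2)/(3*j + 7)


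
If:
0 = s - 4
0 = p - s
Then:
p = 4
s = 4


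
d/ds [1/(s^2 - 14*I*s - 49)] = 2*(-s + 7*I)/(-s^2 + 14*I*s + 49)^2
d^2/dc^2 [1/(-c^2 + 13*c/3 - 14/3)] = 6*(9*c^2 - 39*c - (6*c - 13)^2 + 42)/(3*c^2 - 13*c + 14)^3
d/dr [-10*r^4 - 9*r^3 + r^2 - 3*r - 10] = -40*r^3 - 27*r^2 + 2*r - 3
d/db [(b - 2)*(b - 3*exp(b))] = b - (b - 2)*(3*exp(b) - 1) - 3*exp(b)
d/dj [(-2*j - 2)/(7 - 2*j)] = -18/(2*j - 7)^2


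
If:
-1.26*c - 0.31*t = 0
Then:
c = -0.246031746031746*t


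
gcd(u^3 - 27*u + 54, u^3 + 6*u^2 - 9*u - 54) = u^2 + 3*u - 18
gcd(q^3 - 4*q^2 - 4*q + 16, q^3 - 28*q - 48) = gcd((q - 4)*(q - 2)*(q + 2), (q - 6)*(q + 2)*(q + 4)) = q + 2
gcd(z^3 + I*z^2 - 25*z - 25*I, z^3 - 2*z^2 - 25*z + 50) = z^2 - 25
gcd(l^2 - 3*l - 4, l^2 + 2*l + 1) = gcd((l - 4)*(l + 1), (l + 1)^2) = l + 1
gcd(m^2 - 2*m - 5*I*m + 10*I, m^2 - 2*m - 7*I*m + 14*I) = m - 2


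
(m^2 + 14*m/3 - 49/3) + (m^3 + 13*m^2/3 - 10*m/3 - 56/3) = m^3 + 16*m^2/3 + 4*m/3 - 35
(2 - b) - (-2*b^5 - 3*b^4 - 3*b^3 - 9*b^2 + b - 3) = 2*b^5 + 3*b^4 + 3*b^3 + 9*b^2 - 2*b + 5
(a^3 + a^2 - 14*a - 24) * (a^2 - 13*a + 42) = a^5 - 12*a^4 + 15*a^3 + 200*a^2 - 276*a - 1008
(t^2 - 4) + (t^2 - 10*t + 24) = 2*t^2 - 10*t + 20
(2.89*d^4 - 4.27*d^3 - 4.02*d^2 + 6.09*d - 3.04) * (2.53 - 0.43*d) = -1.2427*d^5 + 9.1478*d^4 - 9.0745*d^3 - 12.7893*d^2 + 16.7149*d - 7.6912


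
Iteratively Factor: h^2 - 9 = (h - 3)*(h + 3)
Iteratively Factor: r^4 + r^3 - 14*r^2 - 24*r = (r)*(r^3 + r^2 - 14*r - 24) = r*(r - 4)*(r^2 + 5*r + 6) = r*(r - 4)*(r + 3)*(r + 2)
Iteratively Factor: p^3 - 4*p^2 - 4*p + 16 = (p - 2)*(p^2 - 2*p - 8) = (p - 2)*(p + 2)*(p - 4)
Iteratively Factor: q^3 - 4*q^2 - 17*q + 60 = (q + 4)*(q^2 - 8*q + 15) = (q - 3)*(q + 4)*(q - 5)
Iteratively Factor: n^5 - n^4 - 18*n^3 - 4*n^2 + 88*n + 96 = (n - 4)*(n^4 + 3*n^3 - 6*n^2 - 28*n - 24) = (n - 4)*(n + 2)*(n^3 + n^2 - 8*n - 12) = (n - 4)*(n + 2)^2*(n^2 - n - 6) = (n - 4)*(n + 2)^3*(n - 3)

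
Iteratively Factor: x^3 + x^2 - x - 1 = (x + 1)*(x^2 - 1) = (x + 1)^2*(x - 1)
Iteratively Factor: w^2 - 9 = (w + 3)*(w - 3)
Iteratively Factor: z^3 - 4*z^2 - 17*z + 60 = (z - 5)*(z^2 + z - 12) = (z - 5)*(z - 3)*(z + 4)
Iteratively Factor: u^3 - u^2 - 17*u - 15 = (u + 3)*(u^2 - 4*u - 5) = (u + 1)*(u + 3)*(u - 5)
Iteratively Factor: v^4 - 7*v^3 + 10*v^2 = (v)*(v^3 - 7*v^2 + 10*v) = v*(v - 5)*(v^2 - 2*v) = v*(v - 5)*(v - 2)*(v)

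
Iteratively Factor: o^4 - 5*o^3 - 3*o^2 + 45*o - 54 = (o - 3)*(o^3 - 2*o^2 - 9*o + 18) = (o - 3)^2*(o^2 + o - 6) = (o - 3)^2*(o - 2)*(o + 3)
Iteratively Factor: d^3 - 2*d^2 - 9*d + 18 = (d + 3)*(d^2 - 5*d + 6) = (d - 3)*(d + 3)*(d - 2)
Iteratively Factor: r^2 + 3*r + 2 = (r + 1)*(r + 2)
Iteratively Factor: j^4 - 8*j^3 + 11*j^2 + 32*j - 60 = (j - 5)*(j^3 - 3*j^2 - 4*j + 12) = (j - 5)*(j - 3)*(j^2 - 4) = (j - 5)*(j - 3)*(j - 2)*(j + 2)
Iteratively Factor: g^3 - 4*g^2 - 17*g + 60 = (g + 4)*(g^2 - 8*g + 15) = (g - 5)*(g + 4)*(g - 3)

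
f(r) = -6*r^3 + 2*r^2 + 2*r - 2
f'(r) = -18*r^2 + 4*r + 2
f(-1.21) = 9.14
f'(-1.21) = -29.19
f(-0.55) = -1.50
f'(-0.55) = -5.64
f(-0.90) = 2.19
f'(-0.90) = -16.18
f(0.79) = -2.13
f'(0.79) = -6.07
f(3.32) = -192.88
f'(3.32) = -183.12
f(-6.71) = 1887.30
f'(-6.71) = -835.27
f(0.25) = -1.47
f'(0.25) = 1.88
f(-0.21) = -2.28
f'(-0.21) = 0.37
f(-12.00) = 10630.00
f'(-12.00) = -2638.00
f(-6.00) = 1354.00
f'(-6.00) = -670.00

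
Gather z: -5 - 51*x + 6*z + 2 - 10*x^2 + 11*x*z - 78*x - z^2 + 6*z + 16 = -10*x^2 - 129*x - z^2 + z*(11*x + 12) + 13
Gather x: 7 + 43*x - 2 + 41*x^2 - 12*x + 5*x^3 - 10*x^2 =5*x^3 + 31*x^2 + 31*x + 5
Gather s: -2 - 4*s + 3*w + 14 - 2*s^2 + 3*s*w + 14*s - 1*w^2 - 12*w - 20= -2*s^2 + s*(3*w + 10) - w^2 - 9*w - 8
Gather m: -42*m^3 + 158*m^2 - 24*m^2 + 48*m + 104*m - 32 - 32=-42*m^3 + 134*m^2 + 152*m - 64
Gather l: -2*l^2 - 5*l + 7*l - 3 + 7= -2*l^2 + 2*l + 4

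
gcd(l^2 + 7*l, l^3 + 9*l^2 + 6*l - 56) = l + 7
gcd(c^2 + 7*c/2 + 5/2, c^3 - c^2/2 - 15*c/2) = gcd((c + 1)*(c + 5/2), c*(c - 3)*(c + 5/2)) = c + 5/2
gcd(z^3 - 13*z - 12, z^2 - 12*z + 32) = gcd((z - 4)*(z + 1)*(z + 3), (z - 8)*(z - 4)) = z - 4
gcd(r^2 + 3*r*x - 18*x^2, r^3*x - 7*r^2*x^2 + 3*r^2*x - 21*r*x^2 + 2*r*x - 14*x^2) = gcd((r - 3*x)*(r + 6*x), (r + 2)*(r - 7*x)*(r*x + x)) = 1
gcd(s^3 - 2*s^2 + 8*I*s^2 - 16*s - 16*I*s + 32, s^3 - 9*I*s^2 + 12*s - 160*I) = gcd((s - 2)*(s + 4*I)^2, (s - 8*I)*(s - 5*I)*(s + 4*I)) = s + 4*I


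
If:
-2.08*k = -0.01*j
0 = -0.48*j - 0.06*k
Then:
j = 0.00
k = 0.00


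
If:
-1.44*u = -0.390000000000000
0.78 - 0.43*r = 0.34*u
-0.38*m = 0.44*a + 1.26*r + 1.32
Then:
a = -0.863636363636364*m - 7.58126321353066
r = 1.60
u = 0.27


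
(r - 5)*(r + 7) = r^2 + 2*r - 35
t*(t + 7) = t^2 + 7*t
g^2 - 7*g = g*(g - 7)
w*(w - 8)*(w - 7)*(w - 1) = w^4 - 16*w^3 + 71*w^2 - 56*w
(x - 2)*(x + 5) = x^2 + 3*x - 10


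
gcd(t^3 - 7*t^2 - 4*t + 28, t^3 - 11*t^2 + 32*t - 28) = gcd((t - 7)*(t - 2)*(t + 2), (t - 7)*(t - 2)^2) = t^2 - 9*t + 14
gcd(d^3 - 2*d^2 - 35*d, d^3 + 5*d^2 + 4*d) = d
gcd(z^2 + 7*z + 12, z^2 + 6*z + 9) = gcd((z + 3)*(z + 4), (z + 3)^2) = z + 3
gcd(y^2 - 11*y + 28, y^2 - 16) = y - 4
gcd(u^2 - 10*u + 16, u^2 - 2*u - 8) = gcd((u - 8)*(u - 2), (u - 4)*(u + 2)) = 1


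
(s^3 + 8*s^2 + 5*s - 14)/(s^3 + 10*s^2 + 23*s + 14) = (s - 1)/(s + 1)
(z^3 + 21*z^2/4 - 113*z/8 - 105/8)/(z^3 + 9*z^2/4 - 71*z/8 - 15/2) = (z + 7)/(z + 4)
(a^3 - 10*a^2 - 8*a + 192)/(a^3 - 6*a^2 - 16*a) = (a^2 - 2*a - 24)/(a*(a + 2))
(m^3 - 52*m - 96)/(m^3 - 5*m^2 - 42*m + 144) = (m + 2)/(m - 3)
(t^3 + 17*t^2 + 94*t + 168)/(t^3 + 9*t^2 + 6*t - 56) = (t + 6)/(t - 2)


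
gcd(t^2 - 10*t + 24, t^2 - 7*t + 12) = t - 4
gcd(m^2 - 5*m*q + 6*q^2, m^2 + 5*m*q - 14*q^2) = -m + 2*q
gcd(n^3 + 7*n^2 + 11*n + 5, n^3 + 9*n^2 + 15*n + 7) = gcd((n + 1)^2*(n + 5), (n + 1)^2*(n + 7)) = n^2 + 2*n + 1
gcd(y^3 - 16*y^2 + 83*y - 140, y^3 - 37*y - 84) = y - 7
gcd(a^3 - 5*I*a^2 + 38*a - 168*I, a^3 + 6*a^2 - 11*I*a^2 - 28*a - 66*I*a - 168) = a^2 - 11*I*a - 28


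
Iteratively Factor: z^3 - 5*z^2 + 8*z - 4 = (z - 1)*(z^2 - 4*z + 4) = (z - 2)*(z - 1)*(z - 2)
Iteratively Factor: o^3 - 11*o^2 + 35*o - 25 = (o - 5)*(o^2 - 6*o + 5) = (o - 5)*(o - 1)*(o - 5)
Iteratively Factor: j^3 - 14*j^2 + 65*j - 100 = (j - 5)*(j^2 - 9*j + 20) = (j - 5)^2*(j - 4)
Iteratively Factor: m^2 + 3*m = (m + 3)*(m)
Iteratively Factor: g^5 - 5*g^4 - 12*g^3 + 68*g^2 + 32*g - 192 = (g + 2)*(g^4 - 7*g^3 + 2*g^2 + 64*g - 96) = (g + 2)*(g + 3)*(g^3 - 10*g^2 + 32*g - 32) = (g - 4)*(g + 2)*(g + 3)*(g^2 - 6*g + 8) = (g - 4)^2*(g + 2)*(g + 3)*(g - 2)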